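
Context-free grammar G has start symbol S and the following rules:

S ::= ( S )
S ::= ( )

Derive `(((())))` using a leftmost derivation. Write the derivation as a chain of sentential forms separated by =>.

S => (S)   [S ::= ( S )]
(S) => ((S))   [S ::= ( S )]
((S)) => (((S)))   [S ::= ( S )]
(((S))) => (((())))   [S ::= ( )]

S=>(S)=>((S))=>(((S)))=>(((())))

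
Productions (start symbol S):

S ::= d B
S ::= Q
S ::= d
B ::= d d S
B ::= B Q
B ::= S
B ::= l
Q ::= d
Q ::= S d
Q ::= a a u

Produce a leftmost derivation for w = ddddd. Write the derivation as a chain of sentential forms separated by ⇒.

S ⇒ dB ⇒ dBQ ⇒ dBQQ ⇒ dSQQ ⇒ dQQQ ⇒ ddQQ ⇒ dddQ ⇒ dddSd ⇒ ddddd

S ⇒ dB   [S ::= d B]
dB ⇒ dBQ   [B ::= B Q]
dBQ ⇒ dBQQ   [B ::= B Q]
dBQQ ⇒ dSQQ   [B ::= S]
dSQQ ⇒ dQQQ   [S ::= Q]
dQQQ ⇒ ddQQ   [Q ::= d]
ddQQ ⇒ dddQ   [Q ::= d]
dddQ ⇒ dddSd   [Q ::= S d]
dddSd ⇒ ddddd   [S ::= d]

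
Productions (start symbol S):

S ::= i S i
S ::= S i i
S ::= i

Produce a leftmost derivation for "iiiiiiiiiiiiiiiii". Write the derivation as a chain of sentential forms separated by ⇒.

S ⇒ Sii   [S ::= S i i]
Sii ⇒ iSiii   [S ::= i S i]
iSiii ⇒ iSiiiii   [S ::= S i i]
iSiiiii ⇒ iSiiiiiii   [S ::= S i i]
iSiiiiiii ⇒ iSiiiiiiiii   [S ::= S i i]
iSiiiiiiiii ⇒ iSiiiiiiiiiii   [S ::= S i i]
iSiiiiiiiiiii ⇒ iiSiiiiiiiiiiii   [S ::= i S i]
iiSiiiiiiiiiiii ⇒ iiiSiiiiiiiiiiiii   [S ::= i S i]
iiiSiiiiiiiiiiiii ⇒ iiiiiiiiiiiiiiiii   [S ::= i]

S ⇒ Sii ⇒ iSiii ⇒ iSiiiii ⇒ iSiiiiiii ⇒ iSiiiiiiiii ⇒ iSiiiiiiiiiii ⇒ iiSiiiiiiiiiiii ⇒ iiiSiiiiiiiiiiiii ⇒ iiiiiiiiiiiiiiiii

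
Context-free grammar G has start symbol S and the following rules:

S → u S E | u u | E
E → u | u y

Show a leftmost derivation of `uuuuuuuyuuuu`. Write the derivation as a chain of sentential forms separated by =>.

S => uSE   [S → u S E]
uSE => uuSEE   [S → u S E]
uuSEE => uuuSEEE   [S → u S E]
uuuSEEE => uuuuSEEEE   [S → u S E]
uuuuSEEEE => uuuuuSEEEEE   [S → u S E]
uuuuuSEEEEE => uuuuuEEEEEE   [S → E]
uuuuuEEEEEE => uuuuuuEEEEE   [E → u]
uuuuuuEEEEE => uuuuuuuyEEEE   [E → u y]
uuuuuuuyEEEE => uuuuuuuyuEEE   [E → u]
uuuuuuuyuEEE => uuuuuuuyuuEE   [E → u]
uuuuuuuyuuEE => uuuuuuuyuuuE   [E → u]
uuuuuuuyuuuE => uuuuuuuyuuuu   [E → u]

S => uSE => uuSEE => uuuSEEE => uuuuSEEEE => uuuuuSEEEEE => uuuuuEEEEEE => uuuuuuEEEEE => uuuuuuuyEEEE => uuuuuuuyuEEE => uuuuuuuyuuEE => uuuuuuuyuuuE => uuuuuuuyuuuu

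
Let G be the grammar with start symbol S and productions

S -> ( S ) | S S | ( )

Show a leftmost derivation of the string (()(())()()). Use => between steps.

S => (S) => (SS) => (SSS) => (SSSS) => (()SSS) => (()(S)SS) => (()(())SS) => (()(())()S) => (()(())()())

S => (S)   [S -> ( S )]
(S) => (SS)   [S -> S S]
(SS) => (SSS)   [S -> S S]
(SSS) => (SSSS)   [S -> S S]
(SSSS) => (()SSS)   [S -> ( )]
(()SSS) => (()(S)SS)   [S -> ( S )]
(()(S)SS) => (()(())SS)   [S -> ( )]
(()(())SS) => (()(())()S)   [S -> ( )]
(()(())()S) => (()(())()())   [S -> ( )]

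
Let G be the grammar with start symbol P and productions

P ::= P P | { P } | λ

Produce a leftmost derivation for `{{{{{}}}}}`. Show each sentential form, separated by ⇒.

P ⇒ {P}   [P ::= { P }]
{P} ⇒ {{P}}   [P ::= { P }]
{{P}} ⇒ {{PP}}   [P ::= P P]
{{PP}} ⇒ {{{P}P}}   [P ::= { P }]
{{{P}P}} ⇒ {{{PP}P}}   [P ::= P P]
{{{PP}P}} ⇒ {{{{P}P}P}}   [P ::= { P }]
{{{{P}P}P}} ⇒ {{{{PP}P}P}}   [P ::= P P]
{{{{PP}P}P}} ⇒ {{{{{P}P}P}P}}   [P ::= { P }]
{{{{{P}P}P}P}} ⇒ {{{{{}P}P}P}}   [P ::= λ]
{{{{{}P}P}P}} ⇒ {{{{{}}P}P}}   [P ::= λ]
{{{{{}}P}P}} ⇒ {{{{{}}}P}}   [P ::= λ]
{{{{{}}}P}} ⇒ {{{{{}}}}}   [P ::= λ]

P⇒{P}⇒{{P}}⇒{{PP}}⇒{{{P}P}}⇒{{{PP}P}}⇒{{{{P}P}P}}⇒{{{{PP}P}P}}⇒{{{{{P}P}P}P}}⇒{{{{{}P}P}P}}⇒{{{{{}}P}P}}⇒{{{{{}}}P}}⇒{{{{{}}}}}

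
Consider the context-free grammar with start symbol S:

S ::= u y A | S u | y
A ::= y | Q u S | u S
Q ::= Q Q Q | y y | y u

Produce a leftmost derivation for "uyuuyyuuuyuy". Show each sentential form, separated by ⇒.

S⇒uyA⇒uyuS⇒uyuuyA⇒uyuuyQuS⇒uyuuyyuuS⇒uyuuyyuuuyA⇒uyuuyyuuuyuS⇒uyuuyyuuuyuy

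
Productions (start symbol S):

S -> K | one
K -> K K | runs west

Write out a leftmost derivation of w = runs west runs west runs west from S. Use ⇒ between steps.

S ⇒ K   [S -> K]
K ⇒ K K   [K -> K K]
K K ⇒ K K K   [K -> K K]
K K K ⇒ runs west K K   [K -> runs west]
runs west K K ⇒ runs west runs west K   [K -> runs west]
runs west runs west K ⇒ runs west runs west runs west   [K -> runs west]

S ⇒ K ⇒ K K ⇒ K K K ⇒ runs west K K ⇒ runs west runs west K ⇒ runs west runs west runs west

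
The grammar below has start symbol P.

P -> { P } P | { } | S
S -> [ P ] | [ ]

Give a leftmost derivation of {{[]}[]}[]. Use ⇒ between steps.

P⇒{P}P⇒{{P}P}P⇒{{S}P}P⇒{{[]}P}P⇒{{[]}S}P⇒{{[]}[]}P⇒{{[]}[]}S⇒{{[]}[]}[]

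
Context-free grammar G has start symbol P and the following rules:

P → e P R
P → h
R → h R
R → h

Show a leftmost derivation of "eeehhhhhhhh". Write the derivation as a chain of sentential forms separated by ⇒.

P ⇒ ePR ⇒ eePRR ⇒ eeePRRR ⇒ eeehRRR ⇒ eeehhRRR ⇒ eeehhhRRR ⇒ eeehhhhRRR ⇒ eeehhhhhRR ⇒ eeehhhhhhR ⇒ eeehhhhhhhR ⇒ eeehhhhhhhh

P ⇒ ePR   [P → e P R]
ePR ⇒ eePRR   [P → e P R]
eePRR ⇒ eeePRRR   [P → e P R]
eeePRRR ⇒ eeehRRR   [P → h]
eeehRRR ⇒ eeehhRRR   [R → h R]
eeehhRRR ⇒ eeehhhRRR   [R → h R]
eeehhhRRR ⇒ eeehhhhRRR   [R → h R]
eeehhhhRRR ⇒ eeehhhhhRR   [R → h]
eeehhhhhRR ⇒ eeehhhhhhR   [R → h]
eeehhhhhhR ⇒ eeehhhhhhhR   [R → h R]
eeehhhhhhhR ⇒ eeehhhhhhhh   [R → h]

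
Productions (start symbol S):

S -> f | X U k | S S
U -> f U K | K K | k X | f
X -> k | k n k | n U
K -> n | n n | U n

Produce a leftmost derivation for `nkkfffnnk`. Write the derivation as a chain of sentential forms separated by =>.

S => XUk   [S -> X U k]
XUk => nUUk   [X -> n U]
nUUk => nkXUk   [U -> k X]
nkXUk => nkkUk   [X -> k]
nkkUk => nkkfUKk   [U -> f U K]
nkkfUKk => nkkffUKKk   [U -> f U K]
nkkffUKKk => nkkfffKKk   [U -> f]
nkkfffKKk => nkkfffnKk   [K -> n]
nkkfffnKk => nkkfffnnk   [K -> n]

S => XUk => nUUk => nkXUk => nkkUk => nkkfUKk => nkkffUKKk => nkkfffKKk => nkkfffnKk => nkkfffnnk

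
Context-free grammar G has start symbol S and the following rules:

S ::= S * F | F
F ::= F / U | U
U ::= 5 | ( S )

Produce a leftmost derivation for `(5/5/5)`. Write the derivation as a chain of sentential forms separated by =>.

S => F => U => (S) => (F) => (F/U) => (F/U/U) => (U/U/U) => (5/U/U) => (5/5/U) => (5/5/5)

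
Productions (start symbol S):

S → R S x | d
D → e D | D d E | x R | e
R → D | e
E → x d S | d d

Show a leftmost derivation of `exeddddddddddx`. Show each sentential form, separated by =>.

S => RSx => DSx => DdESx => DdEdESx => DdEdEdESx => eDdEdEdESx => exRdEdEdESx => exedEdEdESx => exeddddEdESx => exedddddddESx => exedddddddddSx => exeddddddddddx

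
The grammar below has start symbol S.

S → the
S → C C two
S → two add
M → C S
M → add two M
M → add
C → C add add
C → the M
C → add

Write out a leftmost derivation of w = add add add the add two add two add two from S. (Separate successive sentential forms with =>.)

S => C C two => C add add C two => add add add C two => add add add the M two => add add add the add two M two => add add add the add two add two M two => add add add the add two add two add two

S => C C two   [S → C C two]
C C two => C add add C two   [C → C add add]
C add add C two => add add add C two   [C → add]
add add add C two => add add add the M two   [C → the M]
add add add the M two => add add add the add two M two   [M → add two M]
add add add the add two M two => add add add the add two add two M two   [M → add two M]
add add add the add two add two M two => add add add the add two add two add two   [M → add]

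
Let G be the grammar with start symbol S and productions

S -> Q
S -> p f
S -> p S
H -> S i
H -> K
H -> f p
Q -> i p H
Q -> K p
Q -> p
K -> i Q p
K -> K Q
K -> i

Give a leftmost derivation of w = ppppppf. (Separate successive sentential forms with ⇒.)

S ⇒ pS   [S -> p S]
pS ⇒ ppS   [S -> p S]
ppS ⇒ pppS   [S -> p S]
pppS ⇒ ppppS   [S -> p S]
ppppS ⇒ pppppS   [S -> p S]
pppppS ⇒ ppppppf   [S -> p f]

S ⇒ pS ⇒ ppS ⇒ pppS ⇒ ppppS ⇒ pppppS ⇒ ppppppf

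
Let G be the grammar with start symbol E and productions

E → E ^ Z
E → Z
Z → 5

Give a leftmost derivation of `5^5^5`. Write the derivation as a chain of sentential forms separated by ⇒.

E ⇒ E^Z ⇒ E^Z^Z ⇒ Z^Z^Z ⇒ 5^Z^Z ⇒ 5^5^Z ⇒ 5^5^5

E ⇒ E^Z   [E → E ^ Z]
E^Z ⇒ E^Z^Z   [E → E ^ Z]
E^Z^Z ⇒ Z^Z^Z   [E → Z]
Z^Z^Z ⇒ 5^Z^Z   [Z → 5]
5^Z^Z ⇒ 5^5^Z   [Z → 5]
5^5^Z ⇒ 5^5^5   [Z → 5]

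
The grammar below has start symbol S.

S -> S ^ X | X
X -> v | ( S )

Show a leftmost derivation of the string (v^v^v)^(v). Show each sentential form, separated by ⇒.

S⇒S^X⇒X^X⇒(S)^X⇒(S^X)^X⇒(S^X^X)^X⇒(X^X^X)^X⇒(v^X^X)^X⇒(v^v^X)^X⇒(v^v^v)^X⇒(v^v^v)^(S)⇒(v^v^v)^(X)⇒(v^v^v)^(v)

S ⇒ S^X   [S -> S ^ X]
S^X ⇒ X^X   [S -> X]
X^X ⇒ (S)^X   [X -> ( S )]
(S)^X ⇒ (S^X)^X   [S -> S ^ X]
(S^X)^X ⇒ (S^X^X)^X   [S -> S ^ X]
(S^X^X)^X ⇒ (X^X^X)^X   [S -> X]
(X^X^X)^X ⇒ (v^X^X)^X   [X -> v]
(v^X^X)^X ⇒ (v^v^X)^X   [X -> v]
(v^v^X)^X ⇒ (v^v^v)^X   [X -> v]
(v^v^v)^X ⇒ (v^v^v)^(S)   [X -> ( S )]
(v^v^v)^(S) ⇒ (v^v^v)^(X)   [S -> X]
(v^v^v)^(X) ⇒ (v^v^v)^(v)   [X -> v]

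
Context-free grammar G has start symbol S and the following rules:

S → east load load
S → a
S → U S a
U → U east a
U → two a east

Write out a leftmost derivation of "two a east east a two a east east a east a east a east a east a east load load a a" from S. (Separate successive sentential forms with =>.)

S => U S a => U east a S a => two a east east a S a => two a east east a U S a a => two a east east a U east a S a a => two a east east a U east a east a S a a => two a east east a U east a east a east a S a a => two a east east a U east a east a east a east a S a a => two a east east a U east a east a east a east a east a S a a => two a east east a two a east east a east a east a east a east a S a a => two a east east a two a east east a east a east a east a east a east load load a a

S => U S a   [S → U S a]
U S a => U east a S a   [U → U east a]
U east a S a => two a east east a S a   [U → two a east]
two a east east a S a => two a east east a U S a a   [S → U S a]
two a east east a U S a a => two a east east a U east a S a a   [U → U east a]
two a east east a U east a S a a => two a east east a U east a east a S a a   [U → U east a]
two a east east a U east a east a S a a => two a east east a U east a east a east a S a a   [U → U east a]
two a east east a U east a east a east a S a a => two a east east a U east a east a east a east a S a a   [U → U east a]
two a east east a U east a east a east a east a S a a => two a east east a U east a east a east a east a east a S a a   [U → U east a]
two a east east a U east a east a east a east a east a S a a => two a east east a two a east east a east a east a east a east a S a a   [U → two a east]
two a east east a two a east east a east a east a east a east a S a a => two a east east a two a east east a east a east a east a east a east load load a a   [S → east load load]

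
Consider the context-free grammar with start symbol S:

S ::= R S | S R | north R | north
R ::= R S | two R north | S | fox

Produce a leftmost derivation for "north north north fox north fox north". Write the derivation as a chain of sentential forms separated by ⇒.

S ⇒ north R ⇒ north R S ⇒ north R S S ⇒ north S S S ⇒ north S R S S ⇒ north north R R S S ⇒ north north S R S S ⇒ north north north R S S ⇒ north north north fox S S ⇒ north north north fox north R S ⇒ north north north fox north fox S ⇒ north north north fox north fox north

S ⇒ north R   [S ::= north R]
north R ⇒ north R S   [R ::= R S]
north R S ⇒ north R S S   [R ::= R S]
north R S S ⇒ north S S S   [R ::= S]
north S S S ⇒ north S R S S   [S ::= S R]
north S R S S ⇒ north north R R S S   [S ::= north R]
north north R R S S ⇒ north north S R S S   [R ::= S]
north north S R S S ⇒ north north north R S S   [S ::= north]
north north north R S S ⇒ north north north fox S S   [R ::= fox]
north north north fox S S ⇒ north north north fox north R S   [S ::= north R]
north north north fox north R S ⇒ north north north fox north fox S   [R ::= fox]
north north north fox north fox S ⇒ north north north fox north fox north   [S ::= north]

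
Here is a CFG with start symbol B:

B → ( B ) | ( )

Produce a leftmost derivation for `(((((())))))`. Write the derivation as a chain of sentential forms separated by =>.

B => (B)   [B → ( B )]
(B) => ((B))   [B → ( B )]
((B)) => (((B)))   [B → ( B )]
(((B))) => ((((B))))   [B → ( B )]
((((B)))) => (((((B)))))   [B → ( B )]
(((((B))))) => (((((())))))   [B → ( )]

B => (B) => ((B)) => (((B))) => ((((B)))) => (((((B))))) => (((((())))))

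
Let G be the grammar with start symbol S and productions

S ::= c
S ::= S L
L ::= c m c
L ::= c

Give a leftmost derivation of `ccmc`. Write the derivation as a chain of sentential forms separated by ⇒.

S ⇒ SL ⇒ cL ⇒ ccmc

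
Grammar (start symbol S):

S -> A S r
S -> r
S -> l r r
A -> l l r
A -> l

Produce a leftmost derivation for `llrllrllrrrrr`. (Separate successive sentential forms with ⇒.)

S ⇒ ASr   [S -> A S r]
ASr ⇒ llrSr   [A -> l l r]
llrSr ⇒ llrASrr   [S -> A S r]
llrASrr ⇒ llrllrSrr   [A -> l l r]
llrllrSrr ⇒ llrllrASrrr   [S -> A S r]
llrllrASrrr ⇒ llrllrllrSrrr   [A -> l l r]
llrllrllrSrrr ⇒ llrllrllrrrrr   [S -> r]

S ⇒ ASr ⇒ llrSr ⇒ llrASrr ⇒ llrllrSrr ⇒ llrllrASrrr ⇒ llrllrllrSrrr ⇒ llrllrllrrrrr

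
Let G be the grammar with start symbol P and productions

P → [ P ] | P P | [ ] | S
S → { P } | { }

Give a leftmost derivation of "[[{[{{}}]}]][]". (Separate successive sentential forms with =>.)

P => PP   [P → P P]
PP => [P]P   [P → [ P ]]
[P]P => [[P]]P   [P → [ P ]]
[[P]]P => [[S]]P   [P → S]
[[S]]P => [[{P}]]P   [S → { P }]
[[{P}]]P => [[{[P]}]]P   [P → [ P ]]
[[{[P]}]]P => [[{[S]}]]P   [P → S]
[[{[S]}]]P => [[{[{P}]}]]P   [S → { P }]
[[{[{P}]}]]P => [[{[{S}]}]]P   [P → S]
[[{[{S}]}]]P => [[{[{{}}]}]]P   [S → { }]
[[{[{{}}]}]]P => [[{[{{}}]}]][]   [P → [ ]]

P=>PP=>[P]P=>[[P]]P=>[[S]]P=>[[{P}]]P=>[[{[P]}]]P=>[[{[S]}]]P=>[[{[{P}]}]]P=>[[{[{S}]}]]P=>[[{[{{}}]}]]P=>[[{[{{}}]}]][]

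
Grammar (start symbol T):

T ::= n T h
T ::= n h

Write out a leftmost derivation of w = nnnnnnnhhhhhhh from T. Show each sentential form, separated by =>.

T => nTh => nnThh => nnnThhh => nnnnThhhh => nnnnnThhhhh => nnnnnnThhhhhh => nnnnnnnhhhhhhh

T => nTh   [T ::= n T h]
nTh => nnThh   [T ::= n T h]
nnThh => nnnThhh   [T ::= n T h]
nnnThhh => nnnnThhhh   [T ::= n T h]
nnnnThhhh => nnnnnThhhhh   [T ::= n T h]
nnnnnThhhhh => nnnnnnThhhhhh   [T ::= n T h]
nnnnnnThhhhhh => nnnnnnnhhhhhhh   [T ::= n h]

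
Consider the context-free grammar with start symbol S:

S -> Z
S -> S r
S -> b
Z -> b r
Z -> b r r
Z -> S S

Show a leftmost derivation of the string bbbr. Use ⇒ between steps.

S ⇒ Z ⇒ SS ⇒ ZS ⇒ SSS ⇒ bSS ⇒ bbS ⇒ bbSr ⇒ bbbr

S ⇒ Z   [S -> Z]
Z ⇒ SS   [Z -> S S]
SS ⇒ ZS   [S -> Z]
ZS ⇒ SSS   [Z -> S S]
SSS ⇒ bSS   [S -> b]
bSS ⇒ bbS   [S -> b]
bbS ⇒ bbSr   [S -> S r]
bbSr ⇒ bbbr   [S -> b]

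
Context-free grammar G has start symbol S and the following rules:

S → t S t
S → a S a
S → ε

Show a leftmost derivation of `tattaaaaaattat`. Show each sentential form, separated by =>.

S => tSt => taSat => tatStat => tattSttat => tattaSattat => tattaaSaattat => tattaaaSaaattat => tattaaaaaattat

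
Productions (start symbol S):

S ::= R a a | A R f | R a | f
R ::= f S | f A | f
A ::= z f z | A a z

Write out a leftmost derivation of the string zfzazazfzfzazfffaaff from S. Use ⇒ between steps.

S⇒ARf⇒AazRf⇒AazazRf⇒zfzazazRf⇒zfzazazfSf⇒zfzazazfARff⇒zfzazazfAazRff⇒zfzazazfzfzazRff⇒zfzazazfzfzazfSff⇒zfzazazfzfzazfRaaff⇒zfzazazfzfzazffSaaff⇒zfzazazfzfzazfffaaff

S ⇒ ARf   [S ::= A R f]
ARf ⇒ AazRf   [A ::= A a z]
AazRf ⇒ AazazRf   [A ::= A a z]
AazazRf ⇒ zfzazazRf   [A ::= z f z]
zfzazazRf ⇒ zfzazazfSf   [R ::= f S]
zfzazazfSf ⇒ zfzazazfARff   [S ::= A R f]
zfzazazfARff ⇒ zfzazazfAazRff   [A ::= A a z]
zfzazazfAazRff ⇒ zfzazazfzfzazRff   [A ::= z f z]
zfzazazfzfzazRff ⇒ zfzazazfzfzazfSff   [R ::= f S]
zfzazazfzfzazfSff ⇒ zfzazazfzfzazfRaaff   [S ::= R a a]
zfzazazfzfzazfRaaff ⇒ zfzazazfzfzazffSaaff   [R ::= f S]
zfzazazfzfzazffSaaff ⇒ zfzazazfzfzazfffaaff   [S ::= f]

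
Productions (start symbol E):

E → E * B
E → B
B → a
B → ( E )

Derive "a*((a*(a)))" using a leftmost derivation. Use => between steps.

E=>E*B=>B*B=>a*B=>a*(E)=>a*(B)=>a*((E))=>a*((E*B))=>a*((B*B))=>a*((a*B))=>a*((a*(E)))=>a*((a*(B)))=>a*((a*(a)))

E => E*B   [E → E * B]
E*B => B*B   [E → B]
B*B => a*B   [B → a]
a*B => a*(E)   [B → ( E )]
a*(E) => a*(B)   [E → B]
a*(B) => a*((E))   [B → ( E )]
a*((E)) => a*((E*B))   [E → E * B]
a*((E*B)) => a*((B*B))   [E → B]
a*((B*B)) => a*((a*B))   [B → a]
a*((a*B)) => a*((a*(E)))   [B → ( E )]
a*((a*(E))) => a*((a*(B)))   [E → B]
a*((a*(B))) => a*((a*(a)))   [B → a]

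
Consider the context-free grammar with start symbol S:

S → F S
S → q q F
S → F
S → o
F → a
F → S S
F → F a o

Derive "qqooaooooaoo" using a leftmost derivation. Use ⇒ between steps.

S ⇒ FS   [S → F S]
FS ⇒ FaoS   [F → F a o]
FaoS ⇒ SSaoS   [F → S S]
SSaoS ⇒ qqFSaoS   [S → q q F]
qqFSaoS ⇒ qqSSSaoS   [F → S S]
qqSSSaoS ⇒ qqFSSSaoS   [S → F S]
qqFSSSaoS ⇒ qqFaoSSSaoS   [F → F a o]
qqFaoSSSaoS ⇒ qqSSaoSSSaoS   [F → S S]
qqSSaoSSSaoS ⇒ qqoSaoSSSaoS   [S → o]
qqoSaoSSSaoS ⇒ qqooaoSSSaoS   [S → o]
qqooaoSSSaoS ⇒ qqooaooSSaoS   [S → o]
qqooaooSSaoS ⇒ qqooaoooSaoS   [S → o]
qqooaoooSaoS ⇒ qqooaooooaoS   [S → o]
qqooaooooaoS ⇒ qqooaooooaoo   [S → o]

S ⇒ FS ⇒ FaoS ⇒ SSaoS ⇒ qqFSaoS ⇒ qqSSSaoS ⇒ qqFSSSaoS ⇒ qqFaoSSSaoS ⇒ qqSSaoSSSaoS ⇒ qqoSaoSSSaoS ⇒ qqooaoSSSaoS ⇒ qqooaooSSaoS ⇒ qqooaoooSaoS ⇒ qqooaooooaoS ⇒ qqooaooooaoo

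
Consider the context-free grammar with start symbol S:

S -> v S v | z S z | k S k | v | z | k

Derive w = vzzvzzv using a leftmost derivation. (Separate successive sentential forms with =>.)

S => vSv => vzSzv => vzzSzzv => vzzvzzv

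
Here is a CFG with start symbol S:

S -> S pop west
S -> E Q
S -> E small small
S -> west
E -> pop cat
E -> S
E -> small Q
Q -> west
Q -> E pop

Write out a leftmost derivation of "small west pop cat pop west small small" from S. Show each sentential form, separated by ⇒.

S ⇒ E small small   [S -> E small small]
E small small ⇒ S small small   [E -> S]
S small small ⇒ E Q small small   [S -> E Q]
E Q small small ⇒ S Q small small   [E -> S]
S Q small small ⇒ E Q Q small small   [S -> E Q]
E Q Q small small ⇒ small Q Q Q small small   [E -> small Q]
small Q Q Q small small ⇒ small west Q Q small small   [Q -> west]
small west Q Q small small ⇒ small west E pop Q small small   [Q -> E pop]
small west E pop Q small small ⇒ small west pop cat pop Q small small   [E -> pop cat]
small west pop cat pop Q small small ⇒ small west pop cat pop west small small   [Q -> west]

S ⇒ E small small ⇒ S small small ⇒ E Q small small ⇒ S Q small small ⇒ E Q Q small small ⇒ small Q Q Q small small ⇒ small west Q Q small small ⇒ small west E pop Q small small ⇒ small west pop cat pop Q small small ⇒ small west pop cat pop west small small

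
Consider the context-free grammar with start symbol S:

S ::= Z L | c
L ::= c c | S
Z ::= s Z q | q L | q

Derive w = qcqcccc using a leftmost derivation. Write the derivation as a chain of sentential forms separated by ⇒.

S ⇒ ZL   [S ::= Z L]
ZL ⇒ qLL   [Z ::= q L]
qLL ⇒ qSL   [L ::= S]
qSL ⇒ qcL   [S ::= c]
qcL ⇒ qcS   [L ::= S]
qcS ⇒ qcZL   [S ::= Z L]
qcZL ⇒ qcqLL   [Z ::= q L]
qcqLL ⇒ qcqccL   [L ::= c c]
qcqccL ⇒ qcqcccc   [L ::= c c]

S⇒ZL⇒qLL⇒qSL⇒qcL⇒qcS⇒qcZL⇒qcqLL⇒qcqccL⇒qcqcccc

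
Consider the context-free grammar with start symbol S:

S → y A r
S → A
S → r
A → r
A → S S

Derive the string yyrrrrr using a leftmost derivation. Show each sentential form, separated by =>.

S => yAr   [S → y A r]
yAr => ySSr   [A → S S]
ySSr => yyArSr   [S → y A r]
yyArSr => yySSrSr   [A → S S]
yySSrSr => yyrSrSr   [S → r]
yyrSrSr => yyrArSr   [S → A]
yyrArSr => yyrrrSr   [A → r]
yyrrrSr => yyrrrrr   [S → r]

S=>yAr=>ySSr=>yyArSr=>yySSrSr=>yyrSrSr=>yyrArSr=>yyrrrSr=>yyrrrrr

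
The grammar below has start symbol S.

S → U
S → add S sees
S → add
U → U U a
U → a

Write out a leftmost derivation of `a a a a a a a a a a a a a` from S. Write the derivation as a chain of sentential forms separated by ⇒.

S ⇒ U   [S → U]
U ⇒ U U a   [U → U U a]
U U a ⇒ U U a U a   [U → U U a]
U U a U a ⇒ U U a U a U a   [U → U U a]
U U a U a U a ⇒ a U a U a U a   [U → a]
a U a U a U a ⇒ a U U a a U a U a   [U → U U a]
a U U a a U a U a ⇒ a U U a U a a U a U a   [U → U U a]
a U U a U a a U a U a ⇒ a U U a U a U a a U a U a   [U → U U a]
a U U a U a U a a U a U a ⇒ a a U a U a U a a U a U a   [U → a]
a a U a U a U a a U a U a ⇒ a a a a U a U a a U a U a   [U → a]
a a a a U a U a a U a U a ⇒ a a a a a a U a a U a U a   [U → a]
a a a a a a U a a U a U a ⇒ a a a a a a a a a U a U a   [U → a]
a a a a a a a a a U a U a ⇒ a a a a a a a a a a a U a   [U → a]
a a a a a a a a a a a U a ⇒ a a a a a a a a a a a a a   [U → a]

S ⇒ U ⇒ U U a ⇒ U U a U a ⇒ U U a U a U a ⇒ a U a U a U a ⇒ a U U a a U a U a ⇒ a U U a U a a U a U a ⇒ a U U a U a U a a U a U a ⇒ a a U a U a U a a U a U a ⇒ a a a a U a U a a U a U a ⇒ a a a a a a U a a U a U a ⇒ a a a a a a a a a U a U a ⇒ a a a a a a a a a a a U a ⇒ a a a a a a a a a a a a a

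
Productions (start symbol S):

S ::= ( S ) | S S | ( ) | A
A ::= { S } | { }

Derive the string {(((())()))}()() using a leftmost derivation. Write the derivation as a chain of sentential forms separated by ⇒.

S ⇒ SS ⇒ SSS ⇒ ASS ⇒ {S}SS ⇒ {(S)}SS ⇒ {((S))}SS ⇒ {((SS))}SS ⇒ {(((S)S))}SS ⇒ {(((())S))}SS ⇒ {(((())()))}SS ⇒ {(((())()))}()S ⇒ {(((())()))}()()

S ⇒ SS   [S ::= S S]
SS ⇒ SSS   [S ::= S S]
SSS ⇒ ASS   [S ::= A]
ASS ⇒ {S}SS   [A ::= { S }]
{S}SS ⇒ {(S)}SS   [S ::= ( S )]
{(S)}SS ⇒ {((S))}SS   [S ::= ( S )]
{((S))}SS ⇒ {((SS))}SS   [S ::= S S]
{((SS))}SS ⇒ {(((S)S))}SS   [S ::= ( S )]
{(((S)S))}SS ⇒ {(((())S))}SS   [S ::= ( )]
{(((())S))}SS ⇒ {(((())()))}SS   [S ::= ( )]
{(((())()))}SS ⇒ {(((())()))}()S   [S ::= ( )]
{(((())()))}()S ⇒ {(((())()))}()()   [S ::= ( )]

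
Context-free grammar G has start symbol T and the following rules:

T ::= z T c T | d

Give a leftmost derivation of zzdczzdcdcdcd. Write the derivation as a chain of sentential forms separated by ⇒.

T ⇒ zTcT ⇒ zzTcTcT ⇒ zzdcTcT ⇒ zzdczTcTcT ⇒ zzdczzTcTcTcT ⇒ zzdczzdcTcTcT ⇒ zzdczzdcdcTcT ⇒ zzdczzdcdcdcT ⇒ zzdczzdcdcdcd

T ⇒ zTcT   [T ::= z T c T]
zTcT ⇒ zzTcTcT   [T ::= z T c T]
zzTcTcT ⇒ zzdcTcT   [T ::= d]
zzdcTcT ⇒ zzdczTcTcT   [T ::= z T c T]
zzdczTcTcT ⇒ zzdczzTcTcTcT   [T ::= z T c T]
zzdczzTcTcTcT ⇒ zzdczzdcTcTcT   [T ::= d]
zzdczzdcTcTcT ⇒ zzdczzdcdcTcT   [T ::= d]
zzdczzdcdcTcT ⇒ zzdczzdcdcdcT   [T ::= d]
zzdczzdcdcdcT ⇒ zzdczzdcdcdcd   [T ::= d]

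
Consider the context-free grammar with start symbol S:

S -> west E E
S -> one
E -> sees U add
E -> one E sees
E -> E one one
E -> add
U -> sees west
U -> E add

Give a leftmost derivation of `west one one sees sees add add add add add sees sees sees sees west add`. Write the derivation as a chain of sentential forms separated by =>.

S => west E E => west one E sees E => west one one E sees sees E => west one one sees U add sees sees E => west one one sees E add add sees sees E => west one one sees sees U add add add sees sees E => west one one sees sees E add add add add sees sees E => west one one sees sees add add add add add sees sees E => west one one sees sees add add add add add sees sees sees U add => west one one sees sees add add add add add sees sees sees sees west add

S => west E E   [S -> west E E]
west E E => west one E sees E   [E -> one E sees]
west one E sees E => west one one E sees sees E   [E -> one E sees]
west one one E sees sees E => west one one sees U add sees sees E   [E -> sees U add]
west one one sees U add sees sees E => west one one sees E add add sees sees E   [U -> E add]
west one one sees E add add sees sees E => west one one sees sees U add add add sees sees E   [E -> sees U add]
west one one sees sees U add add add sees sees E => west one one sees sees E add add add add sees sees E   [U -> E add]
west one one sees sees E add add add add sees sees E => west one one sees sees add add add add add sees sees E   [E -> add]
west one one sees sees add add add add add sees sees E => west one one sees sees add add add add add sees sees sees U add   [E -> sees U add]
west one one sees sees add add add add add sees sees sees U add => west one one sees sees add add add add add sees sees sees sees west add   [U -> sees west]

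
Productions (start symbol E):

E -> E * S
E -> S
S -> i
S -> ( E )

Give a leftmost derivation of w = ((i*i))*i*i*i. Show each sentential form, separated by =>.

E => E*S => E*S*S => E*S*S*S => S*S*S*S => (E)*S*S*S => (S)*S*S*S => ((E))*S*S*S => ((E*S))*S*S*S => ((S*S))*S*S*S => ((i*S))*S*S*S => ((i*i))*S*S*S => ((i*i))*i*S*S => ((i*i))*i*i*S => ((i*i))*i*i*i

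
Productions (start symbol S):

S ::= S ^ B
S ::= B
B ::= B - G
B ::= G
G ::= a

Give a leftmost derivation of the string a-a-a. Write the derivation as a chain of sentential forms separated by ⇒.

S ⇒ B ⇒ B-G ⇒ B-G-G ⇒ G-G-G ⇒ a-G-G ⇒ a-a-G ⇒ a-a-a

S ⇒ B   [S ::= B]
B ⇒ B-G   [B ::= B - G]
B-G ⇒ B-G-G   [B ::= B - G]
B-G-G ⇒ G-G-G   [B ::= G]
G-G-G ⇒ a-G-G   [G ::= a]
a-G-G ⇒ a-a-G   [G ::= a]
a-a-G ⇒ a-a-a   [G ::= a]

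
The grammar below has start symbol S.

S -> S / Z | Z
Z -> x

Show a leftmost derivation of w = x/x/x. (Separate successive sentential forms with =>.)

S => S/Z   [S -> S / Z]
S/Z => S/Z/Z   [S -> S / Z]
S/Z/Z => Z/Z/Z   [S -> Z]
Z/Z/Z => x/Z/Z   [Z -> x]
x/Z/Z => x/x/Z   [Z -> x]
x/x/Z => x/x/x   [Z -> x]

S => S/Z => S/Z/Z => Z/Z/Z => x/Z/Z => x/x/Z => x/x/x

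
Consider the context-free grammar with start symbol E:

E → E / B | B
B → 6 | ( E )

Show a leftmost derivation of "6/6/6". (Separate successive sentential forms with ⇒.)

E ⇒ E/B   [E → E / B]
E/B ⇒ E/B/B   [E → E / B]
E/B/B ⇒ B/B/B   [E → B]
B/B/B ⇒ 6/B/B   [B → 6]
6/B/B ⇒ 6/6/B   [B → 6]
6/6/B ⇒ 6/6/6   [B → 6]

E⇒E/B⇒E/B/B⇒B/B/B⇒6/B/B⇒6/6/B⇒6/6/6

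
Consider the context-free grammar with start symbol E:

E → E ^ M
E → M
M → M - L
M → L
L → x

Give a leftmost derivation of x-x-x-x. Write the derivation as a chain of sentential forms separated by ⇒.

E⇒M⇒M-L⇒M-L-L⇒M-L-L-L⇒L-L-L-L⇒x-L-L-L⇒x-x-L-L⇒x-x-x-L⇒x-x-x-x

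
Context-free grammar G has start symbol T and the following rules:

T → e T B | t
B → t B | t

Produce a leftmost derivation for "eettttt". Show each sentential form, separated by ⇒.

T ⇒ eTB   [T → e T B]
eTB ⇒ eeTBB   [T → e T B]
eeTBB ⇒ eetBB   [T → t]
eetBB ⇒ eettBB   [B → t B]
eettBB ⇒ eetttBB   [B → t B]
eetttBB ⇒ eettttB   [B → t]
eettttB ⇒ eettttt   [B → t]

T⇒eTB⇒eeTBB⇒eetBB⇒eettBB⇒eetttBB⇒eettttB⇒eettttt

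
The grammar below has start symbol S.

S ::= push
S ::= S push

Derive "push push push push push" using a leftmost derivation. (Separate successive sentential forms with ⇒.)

S ⇒ S push ⇒ S push push ⇒ S push push push ⇒ S push push push push ⇒ push push push push push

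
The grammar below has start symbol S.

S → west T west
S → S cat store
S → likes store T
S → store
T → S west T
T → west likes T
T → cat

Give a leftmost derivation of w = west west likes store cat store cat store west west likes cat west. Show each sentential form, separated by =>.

S => west T west   [S → west T west]
west T west => west west likes T west   [T → west likes T]
west west likes T west => west west likes S west T west   [T → S west T]
west west likes S west T west => west west likes S cat store west T west   [S → S cat store]
west west likes S cat store west T west => west west likes S cat store cat store west T west   [S → S cat store]
west west likes S cat store cat store west T west => west west likes store cat store cat store west T west   [S → store]
west west likes store cat store cat store west T west => west west likes store cat store cat store west west likes T west   [T → west likes T]
west west likes store cat store cat store west west likes T west => west west likes store cat store cat store west west likes cat west   [T → cat]

S => west T west => west west likes T west => west west likes S west T west => west west likes S cat store west T west => west west likes S cat store cat store west T west => west west likes store cat store cat store west T west => west west likes store cat store cat store west west likes T west => west west likes store cat store cat store west west likes cat west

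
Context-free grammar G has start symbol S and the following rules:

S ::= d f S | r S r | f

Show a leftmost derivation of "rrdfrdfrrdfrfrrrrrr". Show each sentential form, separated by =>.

S => rSr => rrSrr => rrdfSrr => rrdfrSrrr => rrdfrdfSrrr => rrdfrdfrSrrrr => rrdfrdfrrSrrrrr => rrdfrdfrrdfSrrrrr => rrdfrdfrrdfrSrrrrrr => rrdfrdfrrdfrfrrrrrr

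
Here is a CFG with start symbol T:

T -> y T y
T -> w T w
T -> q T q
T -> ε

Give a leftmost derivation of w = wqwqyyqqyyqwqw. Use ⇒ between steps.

T ⇒ wTw   [T -> w T w]
wTw ⇒ wqTqw   [T -> q T q]
wqTqw ⇒ wqwTwqw   [T -> w T w]
wqwTwqw ⇒ wqwqTqwqw   [T -> q T q]
wqwqTqwqw ⇒ wqwqyTyqwqw   [T -> y T y]
wqwqyTyqwqw ⇒ wqwqyyTyyqwqw   [T -> y T y]
wqwqyyTyyqwqw ⇒ wqwqyyqTqyyqwqw   [T -> q T q]
wqwqyyqTqyyqwqw ⇒ wqwqyyqqyyqwqw   [T -> ε]

T⇒wTw⇒wqTqw⇒wqwTwqw⇒wqwqTqwqw⇒wqwqyTyqwqw⇒wqwqyyTyyqwqw⇒wqwqyyqTqyyqwqw⇒wqwqyyqqyyqwqw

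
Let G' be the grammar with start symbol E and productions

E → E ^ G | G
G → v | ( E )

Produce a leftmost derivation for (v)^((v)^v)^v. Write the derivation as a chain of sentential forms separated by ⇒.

E⇒E^G⇒E^G^G⇒G^G^G⇒(E)^G^G⇒(G)^G^G⇒(v)^G^G⇒(v)^(E)^G⇒(v)^(E^G)^G⇒(v)^(G^G)^G⇒(v)^((E)^G)^G⇒(v)^((G)^G)^G⇒(v)^((v)^G)^G⇒(v)^((v)^v)^G⇒(v)^((v)^v)^v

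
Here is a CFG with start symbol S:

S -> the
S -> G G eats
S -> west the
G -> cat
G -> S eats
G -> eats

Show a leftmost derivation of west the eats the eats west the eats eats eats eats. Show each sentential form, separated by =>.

S => G G eats   [S -> G G eats]
G G eats => S eats G eats   [G -> S eats]
S eats G eats => west the eats G eats   [S -> west the]
west the eats G eats => west the eats S eats eats   [G -> S eats]
west the eats S eats eats => west the eats G G eats eats eats   [S -> G G eats]
west the eats G G eats eats eats => west the eats S eats G eats eats eats   [G -> S eats]
west the eats S eats G eats eats eats => west the eats the eats G eats eats eats   [S -> the]
west the eats the eats G eats eats eats => west the eats the eats S eats eats eats eats   [G -> S eats]
west the eats the eats S eats eats eats eats => west the eats the eats west the eats eats eats eats   [S -> west the]

S => G G eats => S eats G eats => west the eats G eats => west the eats S eats eats => west the eats G G eats eats eats => west the eats S eats G eats eats eats => west the eats the eats G eats eats eats => west the eats the eats S eats eats eats eats => west the eats the eats west the eats eats eats eats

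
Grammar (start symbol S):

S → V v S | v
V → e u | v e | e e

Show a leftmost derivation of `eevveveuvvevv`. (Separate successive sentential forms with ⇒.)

S ⇒ VvS ⇒ eevS ⇒ eevVvS ⇒ eevvevS ⇒ eevvevVvS ⇒ eevveveuvS ⇒ eevveveuvVvS ⇒ eevveveuvvevS ⇒ eevveveuvvevv

S ⇒ VvS   [S → V v S]
VvS ⇒ eevS   [V → e e]
eevS ⇒ eevVvS   [S → V v S]
eevVvS ⇒ eevvevS   [V → v e]
eevvevS ⇒ eevvevVvS   [S → V v S]
eevvevVvS ⇒ eevveveuvS   [V → e u]
eevveveuvS ⇒ eevveveuvVvS   [S → V v S]
eevveveuvVvS ⇒ eevveveuvvevS   [V → v e]
eevveveuvvevS ⇒ eevveveuvvevv   [S → v]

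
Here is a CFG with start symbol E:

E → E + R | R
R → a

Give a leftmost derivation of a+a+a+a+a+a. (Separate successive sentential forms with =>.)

E => E+R => E+R+R => E+R+R+R => E+R+R+R+R => E+R+R+R+R+R => R+R+R+R+R+R => a+R+R+R+R+R => a+a+R+R+R+R => a+a+a+R+R+R => a+a+a+a+R+R => a+a+a+a+a+R => a+a+a+a+a+a

E => E+R   [E → E + R]
E+R => E+R+R   [E → E + R]
E+R+R => E+R+R+R   [E → E + R]
E+R+R+R => E+R+R+R+R   [E → E + R]
E+R+R+R+R => E+R+R+R+R+R   [E → E + R]
E+R+R+R+R+R => R+R+R+R+R+R   [E → R]
R+R+R+R+R+R => a+R+R+R+R+R   [R → a]
a+R+R+R+R+R => a+a+R+R+R+R   [R → a]
a+a+R+R+R+R => a+a+a+R+R+R   [R → a]
a+a+a+R+R+R => a+a+a+a+R+R   [R → a]
a+a+a+a+R+R => a+a+a+a+a+R   [R → a]
a+a+a+a+a+R => a+a+a+a+a+a   [R → a]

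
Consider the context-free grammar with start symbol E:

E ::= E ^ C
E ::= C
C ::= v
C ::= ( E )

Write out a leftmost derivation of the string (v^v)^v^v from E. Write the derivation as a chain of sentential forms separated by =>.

E=>E^C=>E^C^C=>C^C^C=>(E)^C^C=>(E^C)^C^C=>(C^C)^C^C=>(v^C)^C^C=>(v^v)^C^C=>(v^v)^v^C=>(v^v)^v^v

E => E^C   [E ::= E ^ C]
E^C => E^C^C   [E ::= E ^ C]
E^C^C => C^C^C   [E ::= C]
C^C^C => (E)^C^C   [C ::= ( E )]
(E)^C^C => (E^C)^C^C   [E ::= E ^ C]
(E^C)^C^C => (C^C)^C^C   [E ::= C]
(C^C)^C^C => (v^C)^C^C   [C ::= v]
(v^C)^C^C => (v^v)^C^C   [C ::= v]
(v^v)^C^C => (v^v)^v^C   [C ::= v]
(v^v)^v^C => (v^v)^v^v   [C ::= v]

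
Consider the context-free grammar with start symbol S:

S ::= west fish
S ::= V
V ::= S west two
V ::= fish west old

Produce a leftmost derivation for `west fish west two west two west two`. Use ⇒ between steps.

S ⇒ V ⇒ S west two ⇒ V west two ⇒ S west two west two ⇒ V west two west two ⇒ S west two west two west two ⇒ west fish west two west two west two

S ⇒ V   [S ::= V]
V ⇒ S west two   [V ::= S west two]
S west two ⇒ V west two   [S ::= V]
V west two ⇒ S west two west two   [V ::= S west two]
S west two west two ⇒ V west two west two   [S ::= V]
V west two west two ⇒ S west two west two west two   [V ::= S west two]
S west two west two west two ⇒ west fish west two west two west two   [S ::= west fish]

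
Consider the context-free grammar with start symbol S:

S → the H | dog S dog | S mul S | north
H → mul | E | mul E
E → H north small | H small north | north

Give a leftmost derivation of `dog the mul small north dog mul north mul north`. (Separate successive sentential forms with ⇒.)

S ⇒ S mul S ⇒ S mul S mul S ⇒ dog S dog mul S mul S ⇒ dog the H dog mul S mul S ⇒ dog the E dog mul S mul S ⇒ dog the H small north dog mul S mul S ⇒ dog the mul small north dog mul S mul S ⇒ dog the mul small north dog mul north mul S ⇒ dog the mul small north dog mul north mul north

S ⇒ S mul S   [S → S mul S]
S mul S ⇒ S mul S mul S   [S → S mul S]
S mul S mul S ⇒ dog S dog mul S mul S   [S → dog S dog]
dog S dog mul S mul S ⇒ dog the H dog mul S mul S   [S → the H]
dog the H dog mul S mul S ⇒ dog the E dog mul S mul S   [H → E]
dog the E dog mul S mul S ⇒ dog the H small north dog mul S mul S   [E → H small north]
dog the H small north dog mul S mul S ⇒ dog the mul small north dog mul S mul S   [H → mul]
dog the mul small north dog mul S mul S ⇒ dog the mul small north dog mul north mul S   [S → north]
dog the mul small north dog mul north mul S ⇒ dog the mul small north dog mul north mul north   [S → north]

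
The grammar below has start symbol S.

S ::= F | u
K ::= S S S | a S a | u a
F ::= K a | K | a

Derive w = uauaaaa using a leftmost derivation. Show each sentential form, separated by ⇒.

S ⇒ F   [S ::= F]
F ⇒ Ka   [F ::= K a]
Ka ⇒ SSSa   [K ::= S S S]
SSSa ⇒ uSSa   [S ::= u]
uSSa ⇒ uFSa   [S ::= F]
uFSa ⇒ uKSa   [F ::= K]
uKSa ⇒ uaSaSa   [K ::= a S a]
uaSaSa ⇒ uaFaSa   [S ::= F]
uaFaSa ⇒ uaKaSa   [F ::= K]
uaKaSa ⇒ uauaaSa   [K ::= u a]
uauaaSa ⇒ uauaaFa   [S ::= F]
uauaaFa ⇒ uauaaaa   [F ::= a]

S ⇒ F ⇒ Ka ⇒ SSSa ⇒ uSSa ⇒ uFSa ⇒ uKSa ⇒ uaSaSa ⇒ uaFaSa ⇒ uaKaSa ⇒ uauaaSa ⇒ uauaaFa ⇒ uauaaaa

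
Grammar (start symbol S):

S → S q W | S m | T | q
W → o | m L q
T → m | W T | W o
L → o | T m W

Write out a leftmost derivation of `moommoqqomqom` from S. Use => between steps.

S => Sm   [S → S m]
Sm => SqWm   [S → S q W]
SqWm => TqWm   [S → T]
TqWm => WTqWm   [T → W T]
WTqWm => mLqTqWm   [W → m L q]
mLqTqWm => mTmWqTqWm   [L → T m W]
mTmWqTqWm => mWomWqTqWm   [T → W o]
mWomWqTqWm => moomWqTqWm   [W → o]
moomWqTqWm => moommLqqTqWm   [W → m L q]
moommLqqTqWm => moommoqqTqWm   [L → o]
moommoqqTqWm => moommoqqWTqWm   [T → W T]
moommoqqWTqWm => moommoqqoTqWm   [W → o]
moommoqqoTqWm => moommoqqomqWm   [T → m]
moommoqqomqWm => moommoqqomqom   [W → o]

S => Sm => SqWm => TqWm => WTqWm => mLqTqWm => mTmWqTqWm => mWomWqTqWm => moomWqTqWm => moommLqqTqWm => moommoqqTqWm => moommoqqWTqWm => moommoqqoTqWm => moommoqqomqWm => moommoqqomqom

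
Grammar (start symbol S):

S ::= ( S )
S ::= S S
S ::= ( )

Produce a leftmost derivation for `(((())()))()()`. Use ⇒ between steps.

S ⇒ SS   [S ::= S S]
SS ⇒ SSS   [S ::= S S]
SSS ⇒ (S)SS   [S ::= ( S )]
(S)SS ⇒ ((S))SS   [S ::= ( S )]
((S))SS ⇒ ((SS))SS   [S ::= S S]
((SS))SS ⇒ (((S)S))SS   [S ::= ( S )]
(((S)S))SS ⇒ (((())S))SS   [S ::= ( )]
(((())S))SS ⇒ (((())()))SS   [S ::= ( )]
(((())()))SS ⇒ (((())()))()S   [S ::= ( )]
(((())()))()S ⇒ (((())()))()()   [S ::= ( )]

S ⇒ SS ⇒ SSS ⇒ (S)SS ⇒ ((S))SS ⇒ ((SS))SS ⇒ (((S)S))SS ⇒ (((())S))SS ⇒ (((())()))SS ⇒ (((())()))()S ⇒ (((())()))()()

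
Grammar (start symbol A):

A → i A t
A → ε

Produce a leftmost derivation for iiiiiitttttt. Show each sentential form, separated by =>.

A => iAt => iiAtt => iiiAttt => iiiiAtttt => iiiiiAttttt => iiiiiiAtttttt => iiiiiitttttt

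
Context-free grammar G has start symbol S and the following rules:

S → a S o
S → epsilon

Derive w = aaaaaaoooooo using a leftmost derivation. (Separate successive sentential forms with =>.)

S => aSo   [S → a S o]
aSo => aaSoo   [S → a S o]
aaSoo => aaaSooo   [S → a S o]
aaaSooo => aaaaSoooo   [S → a S o]
aaaaSoooo => aaaaaSooooo   [S → a S o]
aaaaaSooooo => aaaaaaSoooooo   [S → a S o]
aaaaaaSoooooo => aaaaaaoooooo   [S → epsilon]

S => aSo => aaSoo => aaaSooo => aaaaSoooo => aaaaaSooooo => aaaaaaSoooooo => aaaaaaoooooo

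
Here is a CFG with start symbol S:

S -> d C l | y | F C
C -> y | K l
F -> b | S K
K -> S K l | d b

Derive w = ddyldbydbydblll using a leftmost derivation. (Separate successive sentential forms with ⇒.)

S ⇒ dCl   [S -> d C l]
dCl ⇒ dKll   [C -> K l]
dKll ⇒ dSKlll   [K -> S K l]
dSKlll ⇒ dFCKlll   [S -> F C]
dFCKlll ⇒ dSKCKlll   [F -> S K]
dSKCKlll ⇒ dFCKCKlll   [S -> F C]
dFCKCKlll ⇒ dSKCKCKlll   [F -> S K]
dSKCKCKlll ⇒ ddClKCKCKlll   [S -> d C l]
ddClKCKCKlll ⇒ ddylKCKCKlll   [C -> y]
ddylKCKCKlll ⇒ ddyldbCKCKlll   [K -> d b]
ddyldbCKCKlll ⇒ ddyldbyKCKlll   [C -> y]
ddyldbyKCKlll ⇒ ddyldbydbCKlll   [K -> d b]
ddyldbydbCKlll ⇒ ddyldbydbyKlll   [C -> y]
ddyldbydbyKlll ⇒ ddyldbydbydblll   [K -> d b]

S ⇒ dCl ⇒ dKll ⇒ dSKlll ⇒ dFCKlll ⇒ dSKCKlll ⇒ dFCKCKlll ⇒ dSKCKCKlll ⇒ ddClKCKCKlll ⇒ ddylKCKCKlll ⇒ ddyldbCKCKlll ⇒ ddyldbyKCKlll ⇒ ddyldbydbCKlll ⇒ ddyldbydbyKlll ⇒ ddyldbydbydblll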